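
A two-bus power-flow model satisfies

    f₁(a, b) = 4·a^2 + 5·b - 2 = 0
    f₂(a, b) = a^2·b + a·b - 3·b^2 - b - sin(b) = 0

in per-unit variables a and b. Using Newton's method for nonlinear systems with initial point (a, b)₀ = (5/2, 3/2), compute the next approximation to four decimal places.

(1.6645, -1.2578)

At (5/2, 3/2): F = (30.5000, 3.877505).
Jacobian J = [[8·a, 5], [2·a·b + b, a^2 + a - 6·b - cos(b) - 1]].
At the point, J = [[20.0000, 5.0000], [9.0000, -1.320737]] (det J = -71.414744).
Solving J·Δ = −F gives Δ = (-0.8355, -2.7578).
Then the next iterate is (a, b)₁ = (1.6645, -1.2578).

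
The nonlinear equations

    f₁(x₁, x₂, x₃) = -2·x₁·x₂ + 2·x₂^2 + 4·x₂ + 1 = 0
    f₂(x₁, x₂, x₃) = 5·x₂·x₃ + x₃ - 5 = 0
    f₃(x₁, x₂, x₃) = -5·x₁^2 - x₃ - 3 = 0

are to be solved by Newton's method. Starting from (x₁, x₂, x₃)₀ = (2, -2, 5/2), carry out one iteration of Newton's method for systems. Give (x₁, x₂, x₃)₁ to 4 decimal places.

(0.8399, -1.4550, 0.2013)

At (2, -2, 5/2): F = (9.0000, -27.5000, -25.5000).
Jacobian J = [[-2·x₂, -2·x₁ + 4·x₂ + 4, 0], [0, 5·x₃, 5·x₂ + 1], [-10·x₁, 0, -1]].
At the point, J = [[4.0000, -8.0000, 0.0000], [0.0000, 12.5000, -9.0000], [-20.0000, 0.0000, -1.0000]] (det J = -1490.0000).
Solving J·Δ = −F gives Δ = (-1.1601, 0.5450, -2.2987).
Then the next iterate is (x₁, x₂, x₃)₁ = (0.8399, -1.4550, 0.2013).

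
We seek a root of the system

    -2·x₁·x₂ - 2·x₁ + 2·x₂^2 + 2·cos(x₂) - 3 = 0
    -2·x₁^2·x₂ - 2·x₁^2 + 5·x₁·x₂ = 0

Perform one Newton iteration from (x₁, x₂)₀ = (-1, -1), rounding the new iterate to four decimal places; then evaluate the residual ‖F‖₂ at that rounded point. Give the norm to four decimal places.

1.2849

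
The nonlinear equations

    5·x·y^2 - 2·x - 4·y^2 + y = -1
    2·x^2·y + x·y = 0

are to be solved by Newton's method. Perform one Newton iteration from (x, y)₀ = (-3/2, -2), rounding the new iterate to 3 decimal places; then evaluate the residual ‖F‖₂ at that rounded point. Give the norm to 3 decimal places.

At (-3/2, -2): F = (-44.000, -6.000).
Jacobian J = [[5·y^2 - 2, 10·x·y - 8·y + 1], [4·x·y + y, 2·x^2 + x]].
At the point, J = [[18.000, 47.000], [10.000, 3.000]] (det J = -416.000).
Solving J·Δ = −F gives Δ = (0.361, 0.798).
Then the next iterate is (x, y)₁ = (-1.139, -1.202).
Re-evaluating at (-1.139, -1.202): F = (-11.93137, -1.74968), so ‖F‖₂ = 12.059.

12.059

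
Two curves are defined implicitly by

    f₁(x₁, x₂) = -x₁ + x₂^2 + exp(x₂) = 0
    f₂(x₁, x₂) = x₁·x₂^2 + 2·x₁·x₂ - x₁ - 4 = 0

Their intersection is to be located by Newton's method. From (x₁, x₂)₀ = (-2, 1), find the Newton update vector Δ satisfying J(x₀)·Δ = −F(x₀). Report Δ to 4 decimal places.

(-5.5688, -2.3922)

At (-2, 1): F = (5.718282, -8.0000).
Jacobian J = [[-1, 2·x₂ + exp(x₂)], [x₂^2 + 2·x₂ - 1, 2·x₁·x₂ + 2·x₁]].
At the point, J = [[-1.0000, 4.718282], [2.0000, -8.0000]] (det J = -1.436564).
Solving J·Δ = −F gives Δ = (-5.5688, -2.3922).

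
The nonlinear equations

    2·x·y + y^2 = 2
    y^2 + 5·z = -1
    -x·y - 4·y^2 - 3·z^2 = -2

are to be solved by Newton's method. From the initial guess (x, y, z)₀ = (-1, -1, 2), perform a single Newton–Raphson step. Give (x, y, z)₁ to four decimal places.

(12.5000, -7.5000, -3.0000)

At (-1, -1, 2): F = (1.0000, 12.0000, -15.0000).
Jacobian J = [[2·y, 2·x + 2·y, 0], [0, 2·y, 5], [-y, -x - 8·y, -6·z]].
At the point, J = [[-2.0000, -4.0000, 0.0000], [0.0000, -2.0000, 5.0000], [1.0000, 9.0000, -12.0000]] (det J = 22.0000).
Solving J·Δ = −F gives Δ = (13.5000, -6.5000, -5.0000).
Then the next iterate is (x, y, z)₁ = (12.5000, -7.5000, -3.0000).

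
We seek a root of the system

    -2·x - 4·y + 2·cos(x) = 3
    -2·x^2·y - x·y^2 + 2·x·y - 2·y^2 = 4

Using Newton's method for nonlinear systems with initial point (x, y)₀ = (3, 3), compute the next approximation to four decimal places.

(13.3940, -8.6754)

At (3, 3): F = (-22.979985, -85.0000).
Jacobian J = [[-2·sin(x) - 2, -4], [-4·x·y - y^2 + 2·y, -2·x^2 - 2·x·y + 2·x - 4·y]].
At the point, J = [[-2.282240, -4.0000], [-39.0000, -42.0000]] (det J = -60.145919).
Solving J·Δ = −F gives Δ = (10.3940, -11.6754).
Then the next iterate is (x, y)₁ = (13.3940, -8.6754).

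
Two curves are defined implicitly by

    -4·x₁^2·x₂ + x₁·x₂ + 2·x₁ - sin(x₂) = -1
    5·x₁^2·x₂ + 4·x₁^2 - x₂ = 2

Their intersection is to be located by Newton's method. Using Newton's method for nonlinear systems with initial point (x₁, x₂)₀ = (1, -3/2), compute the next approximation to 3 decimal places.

(0.238, -1.833)

At (1, -3/2): F = (8.49749, -4.000).
Jacobian J = [[-8·x₁·x₂ + x₂ + 2, -4·x₁^2 + x₁ - cos(x₂)], [10·x₁·x₂ + 8·x₁, 5·x₁^2 - 1]].
At the point, J = [[12.500, -3.07074], [-7.000, 4.000]] (det J = 28.50484).
Solving J·Δ = −F gives Δ = (-0.762, -0.333).
Then the next iterate is (x₁, x₂)₁ = (0.238, -1.833).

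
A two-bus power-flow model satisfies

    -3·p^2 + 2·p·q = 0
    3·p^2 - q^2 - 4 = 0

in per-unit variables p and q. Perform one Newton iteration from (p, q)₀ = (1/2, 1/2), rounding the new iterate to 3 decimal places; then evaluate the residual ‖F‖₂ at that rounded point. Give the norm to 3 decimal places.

23.948

At (1/2, 1/2): F = (-0.250, -3.500).
Jacobian J = [[-6·p + 2·q, 2·p], [6·p, -2·q]].
At the point, J = [[-2.000, 1.000], [3.000, -1.000]] (det J = -1.000).
Solving J·Δ = −F gives Δ = (3.750, 7.750).
Then the next iterate is (p, q)₁ = (4.250, 8.250).
Re-evaluating at (4.250, 8.250): F = (15.93750, -17.875), so ‖F‖₂ = 23.948.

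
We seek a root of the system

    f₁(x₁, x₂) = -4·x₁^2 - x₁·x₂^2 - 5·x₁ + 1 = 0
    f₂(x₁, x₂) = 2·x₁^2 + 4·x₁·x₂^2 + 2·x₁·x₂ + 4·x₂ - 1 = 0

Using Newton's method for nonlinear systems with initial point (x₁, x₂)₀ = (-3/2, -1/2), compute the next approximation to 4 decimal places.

(-1.5359, -0.7451)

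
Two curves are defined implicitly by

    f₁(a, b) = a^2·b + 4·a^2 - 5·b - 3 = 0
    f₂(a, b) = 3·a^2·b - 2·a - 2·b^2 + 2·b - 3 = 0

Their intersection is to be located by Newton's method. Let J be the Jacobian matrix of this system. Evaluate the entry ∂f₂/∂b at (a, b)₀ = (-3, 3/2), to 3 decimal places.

23.000

∂f₂/∂b = 3·a^2 - 4·b + 2.
At (-3, 3/2) this is 23.000.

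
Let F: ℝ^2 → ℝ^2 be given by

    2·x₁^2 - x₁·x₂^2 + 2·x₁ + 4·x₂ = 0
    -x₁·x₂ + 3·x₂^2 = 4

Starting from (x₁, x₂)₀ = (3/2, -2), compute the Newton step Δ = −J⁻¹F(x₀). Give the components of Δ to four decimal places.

(-0.3007, 0.7703)

At (3/2, -2): F = (-6.5000, 11.0000).
Jacobian J = [[4·x₁ - x₂^2 + 2, -2·x₁·x₂ + 4], [-x₂, -x₁ + 6·x₂]].
At the point, J = [[4.0000, 10.0000], [2.0000, -13.5000]] (det J = -74.0000).
Solving J·Δ = −F gives Δ = (-0.3007, 0.7703).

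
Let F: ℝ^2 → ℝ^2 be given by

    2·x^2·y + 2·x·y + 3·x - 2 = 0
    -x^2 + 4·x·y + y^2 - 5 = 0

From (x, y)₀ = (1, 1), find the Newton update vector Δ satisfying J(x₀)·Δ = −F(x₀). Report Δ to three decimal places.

(-0.739, 0.413)

At (1, 1): F = (5.000, -1.000).
Jacobian J = [[4·x·y + 2·y + 3, 2·x^2 + 2·x], [-2·x + 4·y, 4·x + 2·y]].
At the point, J = [[9.000, 4.000], [2.000, 6.000]] (det J = 46.000).
Solving J·Δ = −F gives Δ = (-0.739, 0.413).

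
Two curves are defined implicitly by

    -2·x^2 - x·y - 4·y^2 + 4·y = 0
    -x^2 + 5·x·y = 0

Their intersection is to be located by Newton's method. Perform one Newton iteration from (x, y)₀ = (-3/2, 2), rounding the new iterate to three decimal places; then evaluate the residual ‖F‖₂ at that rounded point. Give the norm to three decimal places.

4.550

At (-3/2, 2): F = (-9.500, -17.250).
Jacobian J = [[-4·x - y, -x - 8·y + 4], [-2·x + 5·y, 5·x]].
At the point, J = [[4.000, -10.500], [13.000, -7.500]] (det J = 106.500).
Solving J·Δ = −F gives Δ = (1.032, -0.512).
Then the next iterate is (x, y)₁ = (-0.468, 1.488).
Re-evaluating at (-0.468, 1.488): F = (-2.64624, -3.70094), so ‖F‖₂ = 4.550.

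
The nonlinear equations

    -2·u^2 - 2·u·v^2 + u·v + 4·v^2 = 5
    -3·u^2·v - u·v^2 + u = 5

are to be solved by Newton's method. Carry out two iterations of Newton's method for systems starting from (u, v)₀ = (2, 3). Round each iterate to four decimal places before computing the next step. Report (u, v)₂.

(0.7156, 1.0168)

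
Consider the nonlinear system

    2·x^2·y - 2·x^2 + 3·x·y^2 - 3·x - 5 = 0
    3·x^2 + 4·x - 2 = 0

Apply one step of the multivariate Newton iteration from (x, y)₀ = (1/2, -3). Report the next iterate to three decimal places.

(0.393, -2.613)

At (1/2, -3): F = (5.000, 0.750).
Jacobian J = [[4·x·y - 4·x + 3·y^2 - 3, 2·x^2 + 6·x·y], [6·x + 4, 0]].
At the point, J = [[16.000, -8.500], [7.000, 0.000]] (det J = 59.500).
Solving J·Δ = −F gives Δ = (-0.107, 0.387).
Then the next iterate is (x, y)₁ = (0.393, -2.613).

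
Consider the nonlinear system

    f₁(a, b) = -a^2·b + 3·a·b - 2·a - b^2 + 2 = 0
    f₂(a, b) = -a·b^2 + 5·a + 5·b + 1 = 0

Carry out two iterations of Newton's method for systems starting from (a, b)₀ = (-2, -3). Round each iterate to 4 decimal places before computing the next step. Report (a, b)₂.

(-1.3186, -5.5494)

At (-2, -3): F = (27.0000, -6.0000).
Jacobian J = [[-2·a·b + 3·b - 2, -a^2 + 3·a - 2·b], [-b^2 + 5, -2·a·b + 5]].
At the point, J = [[-23.0000, -4.0000], [-4.0000, -7.0000]] (det J = 145.0000).
Solving J·Δ = −F gives Δ = (1.4690, -1.6966).
Then the next iterate is (a, b)₁ = (-0.5310, -4.6966).
Round to (-0.5310, -4.6966) and repeat: F = (-10.190110, -13.425175), J = [[-21.077589, 7.518239], [-17.058052, 0.012211]].
Δ = (-0.7876, -0.8528), so (a, b)₂ = (-1.3186, -5.5494).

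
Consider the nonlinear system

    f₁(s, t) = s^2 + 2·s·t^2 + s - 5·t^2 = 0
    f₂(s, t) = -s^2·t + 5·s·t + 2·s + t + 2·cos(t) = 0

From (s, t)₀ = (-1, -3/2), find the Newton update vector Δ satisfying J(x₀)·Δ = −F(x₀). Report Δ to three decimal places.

At (-1, -3/2): F = (-15.750, 5.64147).
Jacobian J = [[2·s + 2·t^2 + 1, 4·s·t - 10·t], [-2·s·t + 5·t + 2, -s^2 + 5·s - 2·sin(t) + 1]].
At the point, J = [[3.500, 21.000], [-8.500, -3.00501]] (det J = 167.98246).
Solving J·Δ = −F gives Δ = (0.424, 0.679).

(0.424, 0.679)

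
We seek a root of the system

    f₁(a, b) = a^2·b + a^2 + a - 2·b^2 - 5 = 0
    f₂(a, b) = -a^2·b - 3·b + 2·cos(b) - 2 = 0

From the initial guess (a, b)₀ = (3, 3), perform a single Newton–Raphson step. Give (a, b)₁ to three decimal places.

(2.124, 1.029)

At (3, 3): F = (16.000, -39.97998).
Jacobian J = [[2·a·b + 2·a + 1, a^2 - 4·b], [-2·a·b, -a^2 - 2·sin(b) - 3]].
At the point, J = [[25.000, -3.000], [-18.000, -12.28224]] (det J = -361.05600).
Solving J·Δ = −F gives Δ = (-0.876, -1.971).
Then the next iterate is (a, b)₁ = (2.124, 1.029).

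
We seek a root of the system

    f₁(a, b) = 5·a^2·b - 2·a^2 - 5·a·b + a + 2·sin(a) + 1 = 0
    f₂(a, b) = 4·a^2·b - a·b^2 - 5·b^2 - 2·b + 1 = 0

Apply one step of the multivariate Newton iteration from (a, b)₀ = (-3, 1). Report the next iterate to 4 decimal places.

(-1.9899, 0.7417)

At (-3, 1): F = (39.717760, 33.0000).
Jacobian J = [[10·a·b - 4·a - 5·b + 2·cos(a) + 1, 5·a^2 - 5·a], [8·a·b - b^2, 4·a^2 - 2·a·b - 10·b - 2]].
At the point, J = [[-23.979985, 60.0000], [-25.0000, 30.0000]] (det J = 780.600450).
Solving J·Δ = −F gives Δ = (1.0101, -0.2583).
Then the next iterate is (a, b)₁ = (-1.9899, 0.7417).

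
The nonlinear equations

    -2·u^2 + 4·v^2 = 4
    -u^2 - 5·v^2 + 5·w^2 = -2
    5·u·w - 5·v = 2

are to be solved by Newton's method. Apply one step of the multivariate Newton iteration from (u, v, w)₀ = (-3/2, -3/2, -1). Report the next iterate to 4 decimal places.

At (-3/2, -3/2, -1): F = (0.5000, -6.5000, 13.0000).
Jacobian J = [[-4·u, 8·v, 0], [-2·u, -10·v, 10·w], [5·w, -5, 5·u]].
At the point, J = [[6.0000, -12.0000, 0.0000], [3.0000, 15.0000, -10.0000], [-5.0000, -5.0000, -7.5000]] (det J = -1845.0000).
Solving J·Δ = −F gives Δ = (1.1186, 0.6009, 0.5870).
Then the next iterate is (u, v, w)₁ = (-0.3814, -0.8991, -0.4130).

(-0.3814, -0.8991, -0.4130)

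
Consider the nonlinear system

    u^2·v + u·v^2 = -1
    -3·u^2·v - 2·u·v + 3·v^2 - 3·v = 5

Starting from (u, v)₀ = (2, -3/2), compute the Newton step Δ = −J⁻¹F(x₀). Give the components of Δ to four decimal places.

At (2, -3/2): F = (-0.5000, 30.2500).
Jacobian J = [[2·u·v + v^2, u^2 + 2·u·v], [-6·u·v - 2·v, -3·u^2 - 2·u + 6·v - 3]].
At the point, J = [[-3.7500, -2.0000], [21.0000, -28.0000]] (det J = 147.0000).
Solving J·Δ = −F gives Δ = (-0.5068, 0.7003).

(-0.5068, 0.7003)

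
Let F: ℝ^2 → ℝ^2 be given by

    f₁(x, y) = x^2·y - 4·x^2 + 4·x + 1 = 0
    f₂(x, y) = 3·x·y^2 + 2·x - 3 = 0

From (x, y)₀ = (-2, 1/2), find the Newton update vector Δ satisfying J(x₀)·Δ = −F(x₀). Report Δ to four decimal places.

(1.3445, -0.8004)

At (-2, 1/2): F = (-21.0000, -8.5000).
Jacobian J = [[2·x·y - 8·x + 4, x^2], [3·y^2 + 2, 6·x·y]].
At the point, J = [[18.0000, 4.0000], [2.7500, -6.0000]] (det J = -119.0000).
Solving J·Δ = −F gives Δ = (1.3445, -0.8004).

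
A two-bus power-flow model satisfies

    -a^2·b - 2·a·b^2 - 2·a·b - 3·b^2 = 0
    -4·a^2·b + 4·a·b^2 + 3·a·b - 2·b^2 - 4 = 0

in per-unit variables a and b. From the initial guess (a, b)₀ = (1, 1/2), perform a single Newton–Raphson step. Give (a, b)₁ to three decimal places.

(-1.397, 0.905)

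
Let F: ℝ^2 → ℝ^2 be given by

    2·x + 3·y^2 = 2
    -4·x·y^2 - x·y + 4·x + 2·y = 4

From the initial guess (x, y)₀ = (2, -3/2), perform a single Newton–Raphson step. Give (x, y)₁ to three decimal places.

At (2, -3/2): F = (8.750, -14.000).
Jacobian J = [[2, 6·y], [-4·y^2 - y + 4, -8·x·y - x + 2]].
At the point, J = [[2.000, -9.000], [-3.500, 24.000]] (det J = 16.500).
Solving J·Δ = −F gives Δ = (-5.091, -0.159).
Then the next iterate is (x, y)₁ = (-3.091, -1.659).

(-3.091, -1.659)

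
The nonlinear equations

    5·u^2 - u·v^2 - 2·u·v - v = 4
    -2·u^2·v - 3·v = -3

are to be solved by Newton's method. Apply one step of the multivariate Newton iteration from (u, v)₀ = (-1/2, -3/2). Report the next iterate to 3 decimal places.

At (-1/2, -3/2): F = (-1.625, 8.250).
Jacobian J = [[10·u - v^2 - 2·v, -2·u·v - 2·u - 1], [-4·u·v, -2·u^2 - 3]].
At the point, J = [[-4.250, -1.500], [-3.000, -3.500]] (det J = 10.375).
Solving J·Δ = −F gives Δ = (-1.741, 3.849).
Then the next iterate is (u, v)₁ = (-2.241, 2.349).

(-2.241, 2.349)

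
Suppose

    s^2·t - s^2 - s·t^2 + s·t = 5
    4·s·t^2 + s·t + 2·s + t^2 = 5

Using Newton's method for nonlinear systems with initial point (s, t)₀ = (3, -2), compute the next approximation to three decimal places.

(1.331, -1.586)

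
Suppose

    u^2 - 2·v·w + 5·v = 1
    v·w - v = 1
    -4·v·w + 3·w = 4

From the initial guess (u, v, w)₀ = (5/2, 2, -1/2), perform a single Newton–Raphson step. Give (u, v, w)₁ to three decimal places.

(4.593, -4.571, -3.429)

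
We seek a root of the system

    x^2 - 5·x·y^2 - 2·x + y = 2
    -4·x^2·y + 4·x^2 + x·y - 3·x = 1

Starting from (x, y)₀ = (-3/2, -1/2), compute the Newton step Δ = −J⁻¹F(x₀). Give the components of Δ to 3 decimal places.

(0.901, -0.155)

At (-3/2, -1/2): F = (4.625, 17.750).
Jacobian J = [[2·x - 5·y^2 - 2, -10·x·y + 1], [-8·x·y + 8·x + y - 3, -4·x^2 + x]].
At the point, J = [[-6.250, -6.500], [-21.500, -10.500]] (det J = -74.125).
Solving J·Δ = −F gives Δ = (0.901, -0.155).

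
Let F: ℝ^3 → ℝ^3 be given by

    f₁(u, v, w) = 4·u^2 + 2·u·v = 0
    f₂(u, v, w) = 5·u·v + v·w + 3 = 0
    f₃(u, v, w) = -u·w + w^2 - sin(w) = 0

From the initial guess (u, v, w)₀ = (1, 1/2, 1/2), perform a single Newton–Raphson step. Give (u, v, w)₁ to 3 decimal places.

At (1, 1/2, 1/2): F = (5.000, 5.750, -0.72943).
Jacobian J = [[8·u + 2·v, 2·u, 0], [5·v, 5·u + w, v], [-w, 0, -u + 2·w - cos(w)]].
At the point, J = [[9.000, 2.000, 0.000], [2.500, 5.500, 0.500], [-0.500, 0.000, -0.87758]] (det J = -39.55242).
Solving J·Δ = −F gives Δ = (-0.373, -0.819, -0.618).
Then the next iterate is (u, v, w)₁ = (0.627, -0.319, -0.118).

(0.627, -0.319, -0.118)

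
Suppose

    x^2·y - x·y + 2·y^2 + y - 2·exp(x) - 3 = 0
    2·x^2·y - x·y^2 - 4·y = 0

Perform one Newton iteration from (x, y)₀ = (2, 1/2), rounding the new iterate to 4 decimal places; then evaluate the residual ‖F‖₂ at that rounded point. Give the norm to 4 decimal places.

At (2, 1/2): F = (-15.778112, 1.5000).
Jacobian J = [[2·x·y - y - 2·exp(x), x^2 - x + 4·y + 1], [4·x·y - y^2, 2·x^2 - 2·x·y - 4]].
At the point, J = [[-13.278112, 5.0000], [3.7500, 2.0000]] (det J = -45.306224).
Solving J·Δ = −F gives Δ = (-0.8620, 0.8663).
Then the next iterate is (x, y)₁ = (1.1380, 1.3663).
Re-evaluating at (1.1380, 1.3663): F = (-3.926622, -4.050754), so ‖F‖₂ = 5.6415.

5.6415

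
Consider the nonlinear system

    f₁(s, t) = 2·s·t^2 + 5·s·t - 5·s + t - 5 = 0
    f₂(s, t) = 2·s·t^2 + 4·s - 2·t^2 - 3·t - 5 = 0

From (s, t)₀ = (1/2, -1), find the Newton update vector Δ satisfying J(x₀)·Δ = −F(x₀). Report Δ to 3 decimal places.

(11.500, 68.000)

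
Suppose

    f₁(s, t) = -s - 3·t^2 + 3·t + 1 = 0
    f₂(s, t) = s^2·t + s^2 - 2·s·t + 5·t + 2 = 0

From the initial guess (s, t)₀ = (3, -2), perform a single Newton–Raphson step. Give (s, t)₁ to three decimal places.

(6.864, -0.409)

At (3, -2): F = (-20.000, -5.000).
Jacobian J = [[-1, -6·t + 3], [2·s·t + 2·s - 2·t, s^2 - 2·s + 5]].
At the point, J = [[-1.000, 15.000], [-2.000, 8.000]] (det J = 22.000).
Solving J·Δ = −F gives Δ = (3.864, 1.591).
Then the next iterate is (s, t)₁ = (6.864, -0.409).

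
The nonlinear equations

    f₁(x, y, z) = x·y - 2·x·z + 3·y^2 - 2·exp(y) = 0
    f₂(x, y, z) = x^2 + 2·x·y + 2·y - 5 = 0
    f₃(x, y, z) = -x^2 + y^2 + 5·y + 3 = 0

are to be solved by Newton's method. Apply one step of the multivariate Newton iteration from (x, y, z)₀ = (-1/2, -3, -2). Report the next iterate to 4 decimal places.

At (-1/2, -3, -2): F = (26.400426, -7.7500, -3.2500).
Jacobian J = [[y - 2·z, x + 6·y - 2·exp(y), -2·x], [2·x + 2·y, 2·x + 2, 0], [-2·x, 2·y + 5, 0]].
At the point, J = [[1.0000, -18.599574, 1.0000], [-7.0000, 1.0000, 0.0000], [1.0000, -1.0000, 0.0000]] (det J = 6.0000).
Solving J·Δ = −F gives Δ = (-1.8333, -5.0833, -119.1149).
Then the next iterate is (x, y, z)₁ = (-2.3333, -8.0833, -121.1149).

(-2.3333, -8.0833, -121.1149)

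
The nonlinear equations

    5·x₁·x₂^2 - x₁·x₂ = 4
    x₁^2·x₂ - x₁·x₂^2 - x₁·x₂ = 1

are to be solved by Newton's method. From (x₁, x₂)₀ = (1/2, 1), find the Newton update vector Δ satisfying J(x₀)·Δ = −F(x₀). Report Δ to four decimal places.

(20.7500, -18.0000)

At (1/2, 1): F = (-2.0000, -1.7500).
Jacobian J = [[5·x₂^2 - x₂, 10·x₁·x₂ - x₁], [2·x₁·x₂ - x₂^2 - x₂, x₁^2 - 2·x₁·x₂ - x₁]].
At the point, J = [[4.0000, 4.5000], [-1.0000, -1.2500]] (det J = -0.5000).
Solving J·Δ = −F gives Δ = (20.7500, -18.0000).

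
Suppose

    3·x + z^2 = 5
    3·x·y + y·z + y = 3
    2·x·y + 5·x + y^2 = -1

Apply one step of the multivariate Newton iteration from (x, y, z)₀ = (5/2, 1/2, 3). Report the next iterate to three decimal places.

(-0.364, 0.655, 2.515)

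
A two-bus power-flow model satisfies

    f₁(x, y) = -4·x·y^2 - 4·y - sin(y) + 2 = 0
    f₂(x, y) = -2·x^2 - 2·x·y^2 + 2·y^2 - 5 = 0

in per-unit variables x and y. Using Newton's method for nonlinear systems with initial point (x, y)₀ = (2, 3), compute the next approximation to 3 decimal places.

(1.334, 1.860)

At (2, 3): F = (-82.14112, -31.000).
Jacobian J = [[-4·y^2, -8·x·y - cos(y) - 4], [-4·x - 2·y^2, -4·x·y + 4·y]].
At the point, J = [[-36.000, -51.01001], [-26.000, -12.000]] (det J = -894.26020).
Solving J·Δ = −F gives Δ = (-0.666, -1.140).
Then the next iterate is (x, y)₁ = (1.334, 1.860).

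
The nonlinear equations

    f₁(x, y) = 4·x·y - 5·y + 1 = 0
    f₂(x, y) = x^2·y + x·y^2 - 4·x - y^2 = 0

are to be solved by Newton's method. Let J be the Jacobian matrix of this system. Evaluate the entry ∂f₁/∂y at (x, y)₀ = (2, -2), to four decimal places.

∂f₁/∂y = 4·x - 5.
At (2, -2) this is 3.0000.

3.0000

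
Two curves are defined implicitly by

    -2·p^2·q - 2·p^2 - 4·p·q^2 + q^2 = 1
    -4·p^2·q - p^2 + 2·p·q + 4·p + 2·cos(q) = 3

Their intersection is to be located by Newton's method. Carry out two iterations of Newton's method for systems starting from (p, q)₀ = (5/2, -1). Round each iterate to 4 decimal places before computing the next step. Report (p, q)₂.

At (5/2, -1): F = (-10.0000, 21.830605).
Jacobian J = [[-4·p·q - 4·p - 4·q^2, -2·p^2 - 8·p·q + 2·q], [-8·p·q - 2·p + 2·q + 4, -4·p^2 + 2·p - 2·sin(q)]].
At the point, J = [[-4.0000, 5.5000], [17.0000, -18.317058]] (det J = -20.231768).
Solving J·Δ = −F gives Δ = (3.1190, 4.0865).
Then the next iterate is (p, q)₁ = (5.6190, 3.0865).
Round to (5.6190, 3.0865) and repeat: F = (-463.638178, -369.210285), J = [[-129.954103, -195.717670], [-139.809348, -115.164774]].
Δ = (-1.5218, -1.3584), so (p, q)₂ = (4.0972, 1.7281).

(4.0972, 1.7281)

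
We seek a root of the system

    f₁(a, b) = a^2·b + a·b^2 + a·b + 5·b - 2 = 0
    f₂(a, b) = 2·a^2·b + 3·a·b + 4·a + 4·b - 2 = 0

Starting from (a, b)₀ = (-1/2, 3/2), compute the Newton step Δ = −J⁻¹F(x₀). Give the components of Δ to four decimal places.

(0.9326, -1.8764)

At (-1/2, 3/2): F = (4.0000, 0.5000).
Jacobian J = [[2·a·b + b^2 + b, a^2 + 2·a·b + a + 5], [4·a·b + 3·b + 4, 2·a^2 + 3·a + 4]].
At the point, J = [[2.2500, 3.2500], [5.5000, 3.0000]] (det J = -11.1250).
Solving J·Δ = −F gives Δ = (0.9326, -1.8764).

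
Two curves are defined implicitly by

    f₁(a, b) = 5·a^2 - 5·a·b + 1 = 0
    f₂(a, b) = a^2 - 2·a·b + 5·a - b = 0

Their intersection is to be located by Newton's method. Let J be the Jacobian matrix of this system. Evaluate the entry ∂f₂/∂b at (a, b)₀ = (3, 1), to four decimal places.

-7.0000

∂f₂/∂b = -2·a - 1.
At (3, 1) this is -7.0000.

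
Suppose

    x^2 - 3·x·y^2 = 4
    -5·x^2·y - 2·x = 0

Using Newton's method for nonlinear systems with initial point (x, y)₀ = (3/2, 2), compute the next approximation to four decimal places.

At (3/2, 2): F = (-19.7500, -25.5000).
Jacobian J = [[2·x - 3·y^2, -6·x·y], [-10·x·y - 2, -5·x^2]].
At the point, J = [[-9.0000, -18.0000], [-32.0000, -11.2500]] (det J = -474.7500).
Solving J·Δ = −F gives Δ = (-0.4988, -0.8478).
Then the next iterate is (x, y)₁ = (1.0012, 1.1522).

(1.0012, 1.1522)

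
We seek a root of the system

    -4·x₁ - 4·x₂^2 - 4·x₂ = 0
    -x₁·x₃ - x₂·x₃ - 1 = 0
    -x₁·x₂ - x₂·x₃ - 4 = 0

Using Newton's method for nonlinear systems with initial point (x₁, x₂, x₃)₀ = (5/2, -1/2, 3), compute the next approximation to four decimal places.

(0.2500, -0.8900, 3.4600)

At (5/2, -1/2, 3): F = (-9.0000, -7.0000, -1.2500).
Jacobian J = [[-4, -8·x₂ - 4, 0], [-x₃, -x₃, -x₁ - x₂], [-x₂, -x₁ - x₃, -x₂]].
At the point, J = [[-4.0000, 0.0000, 0.0000], [-3.0000, -3.0000, -2.0000], [0.5000, -5.5000, 0.5000]] (det J = 50.0000).
Solving J·Δ = −F gives Δ = (-2.2500, -0.3900, 0.4600).
Then the next iterate is (x₁, x₂, x₃)₁ = (0.2500, -0.8900, 3.4600).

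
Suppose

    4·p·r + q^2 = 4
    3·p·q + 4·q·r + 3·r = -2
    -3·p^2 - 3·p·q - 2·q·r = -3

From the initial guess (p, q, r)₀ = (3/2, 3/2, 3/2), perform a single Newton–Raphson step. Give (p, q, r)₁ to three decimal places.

At (3/2, 3/2, 3/2): F = (7.250, 22.250, -15.000).
Jacobian J = [[4·r, 2·q, 4·p], [3·q, 3·p + 4·r, 4·q + 3], [-6·p - 3·q, -3·p - 2·r, -2·q]].
At the point, J = [[6.000, 3.000, 6.000], [4.500, 10.500, 9.000], [-13.500, -7.500, -3.000]] (det J = 540.000).
Solving J·Δ = −F gives Δ = (0.000, -1.896, -0.260).
Then the next iterate is (p, q, r)₁ = (1.500, -0.396, 1.240).

(1.500, -0.396, 1.240)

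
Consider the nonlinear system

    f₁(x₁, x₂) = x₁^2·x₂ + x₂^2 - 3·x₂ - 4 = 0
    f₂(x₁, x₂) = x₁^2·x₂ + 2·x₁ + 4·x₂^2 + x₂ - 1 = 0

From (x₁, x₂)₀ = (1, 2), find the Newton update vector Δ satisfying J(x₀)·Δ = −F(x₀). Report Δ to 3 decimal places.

(1.900, -1.800)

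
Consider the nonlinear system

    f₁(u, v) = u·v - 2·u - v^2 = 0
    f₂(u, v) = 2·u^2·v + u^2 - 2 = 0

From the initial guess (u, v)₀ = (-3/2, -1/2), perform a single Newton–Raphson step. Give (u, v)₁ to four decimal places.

At (-3/2, -1/2): F = (3.5000, -2.0000).
Jacobian J = [[v - 2, u - 2·v], [4·u·v + 2·u, 2·u^2]].
At the point, J = [[-2.5000, -0.5000], [0.0000, 4.5000]] (det J = -11.2500).
Solving J·Δ = −F gives Δ = (1.3111, 0.4444).
Then the next iterate is (u, v)₁ = (-0.1889, -0.0556).

(-0.1889, -0.0556)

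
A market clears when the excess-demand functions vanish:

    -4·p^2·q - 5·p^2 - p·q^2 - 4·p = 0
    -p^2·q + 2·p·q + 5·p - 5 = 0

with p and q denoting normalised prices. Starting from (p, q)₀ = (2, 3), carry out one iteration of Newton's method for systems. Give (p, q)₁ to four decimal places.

(7.0000, -14.8214)

At (2, 3): F = (-94.0000, 5.0000).
Jacobian J = [[-8·p·q - 10·p - q^2 - 4, -4·p^2 - 2·p·q], [-2·p·q + 2·q + 5, -p^2 + 2·p]].
At the point, J = [[-81.0000, -28.0000], [-1.0000, 0.0000]] (det J = -28.0000).
Solving J·Δ = −F gives Δ = (5.0000, -17.8214).
Then the next iterate is (p, q)₁ = (7.0000, -14.8214).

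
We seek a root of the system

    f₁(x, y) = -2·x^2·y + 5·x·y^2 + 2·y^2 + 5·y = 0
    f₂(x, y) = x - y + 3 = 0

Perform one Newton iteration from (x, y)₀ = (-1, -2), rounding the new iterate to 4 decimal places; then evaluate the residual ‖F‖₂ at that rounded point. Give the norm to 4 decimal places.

5.7114

At (-1, -2): F = (-18.0000, 4.0000).
Jacobian J = [[-4·x·y + 5·y^2, -2·x^2 + 10·x·y + 4·y + 5], [1, -1]].
At the point, J = [[12.0000, 15.0000], [1.0000, -1.0000]] (det J = -27.0000).
Solving J·Δ = −F gives Δ = (-1.5556, 2.4444).
Then the next iterate is (x, y)₁ = (-2.5556, 0.4444).
Re-evaluating at (-2.5556, 0.4444): F = (-5.711396, 0.0000), so ‖F‖₂ = 5.7114.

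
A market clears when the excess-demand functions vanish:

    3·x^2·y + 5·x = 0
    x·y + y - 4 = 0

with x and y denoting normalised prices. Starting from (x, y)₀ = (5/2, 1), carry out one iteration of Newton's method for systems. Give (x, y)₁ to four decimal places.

(0.1829, 1.8049)

At (5/2, 1): F = (31.2500, -0.5000).
Jacobian J = [[6·x·y + 5, 3·x^2], [y, x + 1]].
At the point, J = [[20.0000, 18.7500], [1.0000, 3.5000]] (det J = 51.2500).
Solving J·Δ = −F gives Δ = (-2.3171, 0.8049).
Then the next iterate is (x, y)₁ = (0.1829, 1.8049).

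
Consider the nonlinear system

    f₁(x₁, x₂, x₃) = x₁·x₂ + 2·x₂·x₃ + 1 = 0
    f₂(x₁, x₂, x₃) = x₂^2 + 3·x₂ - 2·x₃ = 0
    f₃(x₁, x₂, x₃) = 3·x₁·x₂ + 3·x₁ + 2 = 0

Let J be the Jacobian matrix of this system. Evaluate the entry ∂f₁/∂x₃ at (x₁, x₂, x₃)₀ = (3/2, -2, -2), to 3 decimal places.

∂f₁/∂x₃ = 2·x₂.
At (3/2, -2, -2) this is -4.000.

-4.000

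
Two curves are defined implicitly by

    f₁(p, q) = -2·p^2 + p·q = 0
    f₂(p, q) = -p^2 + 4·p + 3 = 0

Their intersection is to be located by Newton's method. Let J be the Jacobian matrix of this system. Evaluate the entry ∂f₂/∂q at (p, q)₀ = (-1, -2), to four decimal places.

0.0000

∂f₂/∂q = 0.
At (-1, -2) this is 0.0000.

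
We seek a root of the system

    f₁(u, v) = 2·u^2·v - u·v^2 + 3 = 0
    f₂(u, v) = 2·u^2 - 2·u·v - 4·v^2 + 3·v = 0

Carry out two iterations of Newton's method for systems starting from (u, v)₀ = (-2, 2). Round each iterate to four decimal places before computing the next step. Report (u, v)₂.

At (-2, 2): F = (27.0000, 6.0000).
Jacobian J = [[4·u·v - v^2, 2·u^2 - 2·u·v], [4·u - 2·v, -2·u - 8·v + 3]].
At the point, J = [[-20.0000, 16.0000], [-12.0000, -9.0000]] (det J = 372.0000).
Solving J·Δ = −F gives Δ = (0.9113, -0.5484).
Then the next iterate is (u, v)₁ = (-1.0887, 1.4516).
Round to (-1.0887, 1.4516) and repeat: F = (8.735115, 1.457479), J = [[-8.428570, 5.531249], [-7.2580, -6.4354]].
Δ = (0.6810, -0.5415), so (u, v)₂ = (-0.4077, 0.9101).

(-0.4077, 0.9101)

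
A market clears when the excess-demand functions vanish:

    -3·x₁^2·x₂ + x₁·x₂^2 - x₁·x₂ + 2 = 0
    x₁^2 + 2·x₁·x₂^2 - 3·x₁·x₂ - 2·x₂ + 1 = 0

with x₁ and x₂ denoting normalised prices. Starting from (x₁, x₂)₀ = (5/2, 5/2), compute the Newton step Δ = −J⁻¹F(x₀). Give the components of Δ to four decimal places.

At (5/2, 5/2): F = (-35.5000, 14.7500).
Jacobian J = [[-6·x₁·x₂ + x₂^2 - x₂, -3·x₁^2 + 2·x₁·x₂ - x₁], [2·x₁ + 2·x₂^2 - 3·x₂, 4·x₁·x₂ - 3·x₁ - 2]].
At the point, J = [[-33.7500, -8.7500], [10.0000, 15.5000]] (det J = -435.6250).
Solving J·Δ = −F gives Δ = (-0.9669, -0.3278).

(-0.9669, -0.3278)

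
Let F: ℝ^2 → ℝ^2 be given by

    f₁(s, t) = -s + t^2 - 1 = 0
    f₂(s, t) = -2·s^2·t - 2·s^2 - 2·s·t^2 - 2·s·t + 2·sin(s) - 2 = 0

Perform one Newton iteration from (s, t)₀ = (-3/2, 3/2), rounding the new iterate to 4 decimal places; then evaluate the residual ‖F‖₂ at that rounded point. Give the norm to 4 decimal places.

2.0035

At (-3/2, 3/2): F = (2.7500, -3.994990).
Jacobian J = [[-1, 2·t], [-4·s·t - 4·s - 2·t^2 - 2·t + 2·cos(s), -2·s^2 - 4·s·t - 2·s]].
At the point, J = [[-1.0000, 3.0000], [7.641474, 7.5000]] (det J = -30.424423).
Solving J·Δ = −F gives Δ = (1.0718, -0.5594).
Then the next iterate is (s, t)₁ = (-0.4282, 0.9406).
Re-evaluating at (-0.4282, 0.9406): F = (0.312928, -1.978895), so ‖F‖₂ = 2.0035.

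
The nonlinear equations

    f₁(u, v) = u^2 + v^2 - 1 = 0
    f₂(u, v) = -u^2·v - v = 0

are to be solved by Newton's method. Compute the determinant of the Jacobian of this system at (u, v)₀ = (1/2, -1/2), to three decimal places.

J = [[2·u, 2·v], [-2·u·v, -u^2 - 1]].
At the point, J = [[1.000, -1.000], [0.500, -1.250]].
det J = -0.750.

-0.750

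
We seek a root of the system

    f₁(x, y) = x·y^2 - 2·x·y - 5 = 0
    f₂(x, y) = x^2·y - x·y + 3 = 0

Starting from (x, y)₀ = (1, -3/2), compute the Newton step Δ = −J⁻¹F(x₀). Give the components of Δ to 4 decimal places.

At (1, -3/2): F = (0.2500, 3.0000).
Jacobian J = [[y^2 - 2·y, 2·x·y - 2·x], [2·x·y - y, x^2 - x]].
At the point, J = [[5.2500, -5.0000], [-1.5000, 0.0000]] (det J = -7.5000).
Solving J·Δ = −F gives Δ = (2.0000, 2.1500).

(2.0000, 2.1500)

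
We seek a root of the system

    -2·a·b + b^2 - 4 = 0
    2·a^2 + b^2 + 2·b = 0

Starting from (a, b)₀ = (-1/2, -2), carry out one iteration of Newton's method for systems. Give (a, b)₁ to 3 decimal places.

(-0.107, -2.143)

At (-1/2, -2): F = (-2.000, 0.500).
Jacobian J = [[-2·b, -2·a + 2·b], [4·a, 2·b + 2]].
At the point, J = [[4.000, -3.000], [-2.000, -2.000]] (det J = -14.000).
Solving J·Δ = −F gives Δ = (0.393, -0.143).
Then the next iterate is (a, b)₁ = (-0.107, -2.143).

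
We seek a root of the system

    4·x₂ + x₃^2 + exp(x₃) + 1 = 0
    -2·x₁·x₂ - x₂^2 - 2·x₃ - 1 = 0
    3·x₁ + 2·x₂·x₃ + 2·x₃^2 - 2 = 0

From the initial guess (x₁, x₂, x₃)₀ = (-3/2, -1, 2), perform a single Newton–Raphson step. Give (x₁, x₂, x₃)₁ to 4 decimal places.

(0.3925, -0.3438, 1.0330)

At (-3/2, -1, 2): F = (8.389056, -9.0000, -2.5000).
Jacobian J = [[0, 4, 2·x₃ + exp(x₃)], [-2·x₂, -2·x₁ - 2·x₂, -2], [3, 2·x₃, 2·x₂ + 4·x₃]].
At the point, J = [[0.0000, 4.0000, 11.389056], [2.0000, 5.0000, -2.0000], [3.0000, 4.0000, 6.0000]] (det J = -151.723393).
Solving J·Δ = −F gives Δ = (1.8925, 0.6562, -0.9670).
Then the next iterate is (x₁, x₂, x₃)₁ = (0.3925, -0.3438, 1.0330).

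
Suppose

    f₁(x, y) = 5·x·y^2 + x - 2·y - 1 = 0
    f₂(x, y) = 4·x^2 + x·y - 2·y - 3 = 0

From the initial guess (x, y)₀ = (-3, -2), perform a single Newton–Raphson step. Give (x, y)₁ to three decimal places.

(-1.436, -1.532)

At (-3, -2): F = (-60.000, 43.000).
Jacobian J = [[5·y^2 + 1, 10·x·y - 2], [8·x + y, x - 2]].
At the point, J = [[21.000, 58.000], [-26.000, -5.000]] (det J = 1403.000).
Solving J·Δ = −F gives Δ = (1.564, 0.468).
Then the next iterate is (x, y)₁ = (-1.436, -1.532).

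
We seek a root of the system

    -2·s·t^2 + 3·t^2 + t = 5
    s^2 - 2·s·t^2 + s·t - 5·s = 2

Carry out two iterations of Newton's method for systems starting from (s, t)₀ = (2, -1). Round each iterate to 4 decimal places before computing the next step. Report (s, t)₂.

At (2, -1): F = (-7.0000, -14.0000).
Jacobian J = [[-2·t^2, -4·s·t + 6·t + 1], [2·s - 2·t^2 + t - 5, -4·s·t + s]].
At the point, J = [[-2.0000, 3.0000], [-4.0000, 10.0000]] (det J = -8.0000).
Solving J·Δ = −F gives Δ = (-3.5000, 0.0000).
Then the next iterate is (s, t)₁ = (-1.5000, -1.0000).
Round to (-1.5000, -1.0000) and repeat: F = (0.0000, 12.2500), J = [[-2.0000, -11.0000], [-11.0000, -7.5000]].
Δ = (1.2712, -0.2311), so (s, t)₂ = (-0.2288, -1.2311).

(-0.2288, -1.2311)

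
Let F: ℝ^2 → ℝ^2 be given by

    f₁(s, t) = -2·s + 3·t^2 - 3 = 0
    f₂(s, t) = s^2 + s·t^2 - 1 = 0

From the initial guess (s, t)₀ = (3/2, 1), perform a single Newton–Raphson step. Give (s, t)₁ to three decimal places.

(0.650, 1.217)

At (3/2, 1): F = (-3.000, 2.750).
Jacobian J = [[-2, 6·t], [2·s + t^2, 2·s·t]].
At the point, J = [[-2.000, 6.000], [4.000, 3.000]] (det J = -30.000).
Solving J·Δ = −F gives Δ = (-0.850, 0.217).
Then the next iterate is (s, t)₁ = (0.650, 1.217).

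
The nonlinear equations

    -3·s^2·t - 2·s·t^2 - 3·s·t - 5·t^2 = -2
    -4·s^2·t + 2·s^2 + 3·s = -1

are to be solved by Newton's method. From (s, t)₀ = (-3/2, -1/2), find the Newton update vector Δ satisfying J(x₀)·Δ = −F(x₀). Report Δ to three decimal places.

At (-3/2, -1/2): F = (2.625, 5.500).
Jacobian J = [[-6·s·t - 2·t^2 - 3·t, -3·s^2 - 4·s·t - 3·s - 10·t], [-8·s·t + 4·s + 3, -4·s^2]].
At the point, J = [[-3.500, -0.250], [-9.000, -9.000]] (det J = 29.250).
Solving J·Δ = −F gives Δ = (0.761, -0.150).

(0.761, -0.150)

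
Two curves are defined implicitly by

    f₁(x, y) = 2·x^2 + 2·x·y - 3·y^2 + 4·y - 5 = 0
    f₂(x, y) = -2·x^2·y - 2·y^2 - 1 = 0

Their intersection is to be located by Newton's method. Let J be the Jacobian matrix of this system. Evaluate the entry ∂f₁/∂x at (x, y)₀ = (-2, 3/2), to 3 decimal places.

∂f₁/∂x = 4·x + 2·y.
At (-2, 3/2) this is -5.000.

-5.000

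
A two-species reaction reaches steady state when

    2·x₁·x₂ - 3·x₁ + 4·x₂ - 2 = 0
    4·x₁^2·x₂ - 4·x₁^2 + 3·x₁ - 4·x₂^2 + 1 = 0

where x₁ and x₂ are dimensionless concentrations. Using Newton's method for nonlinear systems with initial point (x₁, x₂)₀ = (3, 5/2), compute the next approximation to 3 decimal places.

(2.536, 1.193)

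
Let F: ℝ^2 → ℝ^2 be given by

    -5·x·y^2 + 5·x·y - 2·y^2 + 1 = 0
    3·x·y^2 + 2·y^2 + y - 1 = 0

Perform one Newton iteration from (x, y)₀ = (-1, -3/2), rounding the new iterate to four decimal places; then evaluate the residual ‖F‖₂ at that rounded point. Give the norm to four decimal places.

5.1738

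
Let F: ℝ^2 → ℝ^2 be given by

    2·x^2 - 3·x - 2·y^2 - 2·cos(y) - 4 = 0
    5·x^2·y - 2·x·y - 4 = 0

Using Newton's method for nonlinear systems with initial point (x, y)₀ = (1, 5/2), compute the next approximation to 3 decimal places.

(1.094, 0.705)

At (1, 5/2): F = (-15.89771, 3.500).
Jacobian J = [[4·x - 3, -4·y + 2·sin(y)], [10·x·y - 2·y, 5·x^2 - 2·x]].
At the point, J = [[1.000, -8.80306], [20.000, 3.000]] (det J = 179.06111).
Solving J·Δ = −F gives Δ = (0.094, -1.795).
Then the next iterate is (x, y)₁ = (1.094, 0.705).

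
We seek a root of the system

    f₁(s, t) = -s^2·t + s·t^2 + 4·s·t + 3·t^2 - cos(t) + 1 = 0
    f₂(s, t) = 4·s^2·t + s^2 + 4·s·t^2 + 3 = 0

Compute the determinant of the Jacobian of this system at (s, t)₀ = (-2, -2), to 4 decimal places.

J = [[-2·s·t + t^2 + 4·t, -s^2 + 2·s·t + 4·s + 6·t + sin(t)], [8·s·t + 2·s + 4·t^2, 4·s^2 + 8·s·t]].
At the point, J = [[-12.0000, -16.909297], [44.0000, 48.0000]].
det J = 168.0091.

168.0091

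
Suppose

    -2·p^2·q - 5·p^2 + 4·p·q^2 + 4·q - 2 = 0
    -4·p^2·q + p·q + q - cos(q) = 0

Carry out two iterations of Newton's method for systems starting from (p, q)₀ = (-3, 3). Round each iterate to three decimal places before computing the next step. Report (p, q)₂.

(-1.762, 0.545)

At (-3, 3): F = (-197.000, -113.01001).
Jacobian J = [[-4·p·q - 10·p + 4·q^2, -2·p^2 + 8·p·q + 4], [-8·p·q + q, -4·p^2 + p + sin(q) + 1]].
At the point, J = [[102.000, -86.000], [75.000, -37.85888]] (det J = 2588.39424).
Solving J·Δ = −F gives Δ = (0.873, -1.255).
Then the next iterate is (p, q)₁ = (-2.127, 1.745).
Round to (-2.127, 1.745) and repeat: F = (-59.33693, -33.37171), J = [[48.29656, -34.74118], [31.43792, -18.23865]].
Δ = (0.365, -1.200), so (p, q)₂ = (-1.762, 0.545).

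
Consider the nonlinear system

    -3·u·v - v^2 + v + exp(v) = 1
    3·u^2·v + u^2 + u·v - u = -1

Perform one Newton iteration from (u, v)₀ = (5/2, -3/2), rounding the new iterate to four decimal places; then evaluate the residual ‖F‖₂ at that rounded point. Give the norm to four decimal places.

4.1581

At (5/2, -3/2): F = (6.723130, -27.1250).
Jacobian J = [[-3·v, -3·u - 2·v + exp(v) + 1], [6·u·v + 2·u + v - 1, 3·u^2 + u]].
At the point, J = [[4.5000, -3.276870], [-20.0000, 21.2500]] (det J = 30.087603).
Solving J·Δ = −F gives Δ = (-1.7941, -0.4121).
Then the next iterate is (u, v)₁ = (0.7059, -1.9121).
Re-evaluating at (0.7059, -1.9121): F = (-2.371202, -3.415725), so ‖F‖₂ = 4.1581.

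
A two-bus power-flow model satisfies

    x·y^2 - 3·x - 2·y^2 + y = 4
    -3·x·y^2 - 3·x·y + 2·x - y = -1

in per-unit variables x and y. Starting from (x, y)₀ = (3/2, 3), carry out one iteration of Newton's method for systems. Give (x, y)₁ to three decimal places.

(2.333, 0.498)

At (3/2, 3): F = (-10.000, -53.000).
Jacobian J = [[y^2 - 3, 2·x·y - 4·y + 1], [-3·y^2 - 3·y + 2, -6·x·y - 3·x - 1]].
At the point, J = [[6.000, -2.000], [-34.000, -32.500]] (det J = -263.000).
Solving J·Δ = −F gives Δ = (0.833, -2.502).
Then the next iterate is (x, y)₁ = (2.333, 0.498).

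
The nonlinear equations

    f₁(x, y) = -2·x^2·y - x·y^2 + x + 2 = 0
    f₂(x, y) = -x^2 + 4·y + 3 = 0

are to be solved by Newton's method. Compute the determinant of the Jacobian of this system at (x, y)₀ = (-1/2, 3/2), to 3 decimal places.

J = [[-4·x·y - y^2 + 1, -2·x^2 - 2·x·y], [-2·x, 4]].
At the point, J = [[1.750, 1.000], [1.000, 4.000]].
det J = 6.000.

6.000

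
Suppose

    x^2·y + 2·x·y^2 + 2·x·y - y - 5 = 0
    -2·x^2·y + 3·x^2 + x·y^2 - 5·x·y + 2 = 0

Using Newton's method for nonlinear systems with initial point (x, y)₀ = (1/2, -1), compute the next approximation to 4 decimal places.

At (1/2, -1): F = (-4.2500, 6.2500).
Jacobian J = [[2·x·y + 2·y^2 + 2·y, x^2 + 4·x·y + 2·x - 1], [-4·x·y + 6·x + y^2 - 5·y, -2·x^2 + 2·x·y - 5·x]].
At the point, J = [[-1.0000, -1.7500], [11.0000, -4.0000]] (det J = 23.2500).
Solving J·Δ = −F gives Δ = (-1.2016, -1.7419).
Then the next iterate is (x, y)₁ = (-0.7016, -2.7419).

(-0.7016, -2.7419)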